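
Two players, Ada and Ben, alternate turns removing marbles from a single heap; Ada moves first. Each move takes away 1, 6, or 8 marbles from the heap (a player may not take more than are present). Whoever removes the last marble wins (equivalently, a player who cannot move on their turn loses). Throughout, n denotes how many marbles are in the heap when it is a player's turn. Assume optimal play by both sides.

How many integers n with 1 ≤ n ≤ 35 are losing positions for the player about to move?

15

Build the W/L table. Terminal = L. A non-terminal position is W if it has a move to some L; otherwise it is L.
n=0: no move → L
n=1: W (go to 0, an L position)
n=2: L (sole option 1(W) is W)
n=3: W (go to 2, an L position)
n=4: L (sole option 3(W) is W)
n=5: W (go to 4, an L position)
n=6: W (go to 0, an L position)
n=7: L (options 6(W), 1(W) are all W)
n=8: W (go to 7, an L position)
n=9: L (options 8(W), 3(W), 1(W) are all W)
n=10: W (go to 9, an L position)
n=11: L (options 10(W), 5(W), 3(W) are all W)
n=12: W (go to 11, an L position)
n=13: W (go to 7, an L position)
n=14: L (options 13(W), 8(W), 6(W) are all W)
n=15: W (go to 14, an L position)
n=16: L (options 15(W), 10(W), 8(W) are all W)
n=17: W (go to 16, an L position)
n=18: L (options 17(W), 12(W), 10(W) are all W)
n=19: W (go to 18, an L position)
n=20: W (go to 14, an L position)
n=21: L (options 20(W), 15(W), 13(W) are all W)
n=22: W (go to 21, an L position)
n=23: L (options 22(W), 17(W), 15(W) are all W)
n=24: W (go to 23, an L position)
n=25: L (options 24(W), 19(W), 17(W) are all W)
n=26: W (go to 25, an L position)
n=27: W (go to 21, an L position)
n=28: L (options 27(W), 22(W), 20(W) are all W)
n=29: W (go to 28, an L position)
n=30: L (options 29(W), 24(W), 22(W) are all W)
n=31: W (go to 30, an L position)
n=32: L (options 31(W), 26(W), 24(W) are all W)
n=33: W (go to 32, an L position)
n=34: W (go to 28, an L position)
n=35: L (options 34(W), 29(W), 27(W) are all W)
L entries with 1 ≤ n ≤ 35 (n=0 is outside the asked range and is not counted): n = 2, 4, 7, 9, 11, 14, 16, 18, 21, 23, 25, 28, 30, 32, 35; that makes 15.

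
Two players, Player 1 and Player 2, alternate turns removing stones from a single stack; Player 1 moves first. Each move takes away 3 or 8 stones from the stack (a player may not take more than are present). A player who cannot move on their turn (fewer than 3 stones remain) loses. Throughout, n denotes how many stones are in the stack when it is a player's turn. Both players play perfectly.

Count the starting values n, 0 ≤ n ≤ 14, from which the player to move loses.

8

Build the W/L table. Terminal = L. A non-terminal position is W if it has a move to some L; otherwise it is L.
n=0: no move → L
n=1: no move → L
n=2: no move → L
n=3: W (go to 0, an L position)
n=4: W (go to 1, an L position)
n=5: W (go to 2, an L position)
n=6: L (sole option 3(W) is W)
n=7: L (sole option 4(W) is W)
n=8: W (go to 0, an L position)
n=9: W (go to 6, an L position)
n=10: W (go to 7, an L position)
n=11: L (options 8(W), 3(W) are all W)
n=12: L (options 9(W), 4(W) are all W)
n=13: L (options 10(W), 5(W) are all W)
n=14: W (go to 11, an L position)
L entries with 0 ≤ n ≤ 14: n = 0, 1, 2, 6, 7, 11, 12, 13; that makes 8.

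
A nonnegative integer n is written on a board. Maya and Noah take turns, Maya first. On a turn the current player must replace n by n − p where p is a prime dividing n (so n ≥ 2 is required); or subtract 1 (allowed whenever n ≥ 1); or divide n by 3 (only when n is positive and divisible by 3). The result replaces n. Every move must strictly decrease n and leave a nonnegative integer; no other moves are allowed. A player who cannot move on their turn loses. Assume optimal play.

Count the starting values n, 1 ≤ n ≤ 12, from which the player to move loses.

2

Classify positions by backward induction: terminal positions (no move available) are L. From any other position, the mover wins iff some move reaches an L.
n=0: no move → L
n=1: W (go to 0, an L position)
n=2: W (go to 0, an L position)
n=3: W (go to 0, an L position)
n=4: L (options 2(W), 3(W) are all W)
n=5: W (go to 0, an L position)
n=6: W (go to 4, an L position)
n=7: W (go to 0, an L position)
n=8: L (options 6(W), 7(W) are all W)
n=9: W (go to 8, an L position)
n=10: W (go to 8, an L position)
n=11: W (go to 0, an L position)
n=12: W (go to 4, an L position)
L entries with 1 ≤ n ≤ 12 (n=0 is outside the asked range and is not counted): n = 4, 8; that makes 2.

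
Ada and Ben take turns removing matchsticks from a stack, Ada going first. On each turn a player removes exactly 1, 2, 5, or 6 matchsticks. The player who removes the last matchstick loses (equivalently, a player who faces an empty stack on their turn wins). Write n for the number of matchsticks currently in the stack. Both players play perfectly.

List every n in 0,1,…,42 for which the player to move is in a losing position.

1, 4, 8, 11, 15, 18, 22, 25, 29, 32, 36, 39

Positions with no move are W. A position that does have a move is losing for the player to move precisely when every available move leads to a winning position for the opponent. Fill in the labels:
n=0: no move; the opponent has just taken the last matchstick and therefore loses → W
n=1: the only move is to 0(W), a W ⇒ L
n=2: can move to 1, which is L ⇒ W
n=3: can move to 1, which is L ⇒ W
n=4: moves to 3(W), 2(W); every one is W ⇒ L
n=5: can move to 4, which is L ⇒ W
n=6: can move to 4, which is L ⇒ W
n=7: can move to 1, which is L ⇒ W
n=8: moves to 7(W), 6(W), 3(W), 2(W); every one is W ⇒ L
n=9: can move to 8, which is L ⇒ W
n=10: can move to 8, which is L ⇒ W
n=11: moves to 10(W), 9(W), 6(W), 5(W); every one is W ⇒ L
n=12: can move to 11, which is L ⇒ W
n=13: can move to 11, which is L ⇒ W
n=14: can move to 8, which is L ⇒ W
n=15: moves to 14(W), 13(W), 10(W), 9(W); every one is W ⇒ L
n=16: can move to 15, which is L ⇒ W
n=17: can move to 15, which is L ⇒ W
n=18: moves to 17(W), 16(W), 13(W), 12(W); every one is W ⇒ L
n=19: can move to 18, which is L ⇒ W
n=20: can move to 18, which is L ⇒ W
n=21: can move to 15, which is L ⇒ W
n=22: moves to 21(W), 20(W), 17(W), 16(W); every one is W ⇒ L
n=23: can move to 22, which is L ⇒ W
n=24: can move to 22, which is L ⇒ W
n=25: moves to 24(W), 23(W), 20(W), 19(W); every one is W ⇒ L
n=26: can move to 25, which is L ⇒ W
n=27: can move to 25, which is L ⇒ W
n=28: can move to 22, which is L ⇒ W
n=29: moves to 28(W), 27(W), 24(W), 23(W); every one is W ⇒ L
n=30: can move to 29, which is L ⇒ W
n=31: can move to 29, which is L ⇒ W
n=32: moves to 31(W), 30(W), 27(W), 26(W); every one is W ⇒ L
n=33: can move to 32, which is L ⇒ W
n=34: can move to 32, which is L ⇒ W
n=35: can move to 29, which is L ⇒ W
n=36: moves to 35(W), 34(W), 31(W), 30(W); every one is W ⇒ L
n=37: can move to 36, which is L ⇒ W
n=38: can move to 36, which is L ⇒ W
n=39: moves to 38(W), 37(W), 34(W), 33(W); every one is W ⇒ L
n=40: can move to 39, which is L ⇒ W
n=41: can move to 39, which is L ⇒ W
n=42: can move to 36, which is L ⇒ W
The losing starting values of n are exactly the entries labelled L in this table (12 of them).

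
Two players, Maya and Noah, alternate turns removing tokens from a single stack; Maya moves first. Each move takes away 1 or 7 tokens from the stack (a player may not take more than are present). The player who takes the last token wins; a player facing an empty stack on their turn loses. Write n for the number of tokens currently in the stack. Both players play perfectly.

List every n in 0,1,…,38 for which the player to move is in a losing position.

Use the standard recursion: the mover loses at a terminal position; elsewhere, the mover wins exactly when some move hands the opponent an L position.
n=0: no move → L
n=1: W (go to 0, an L position)
n=2: L (sole option 1(W) is W)
n=3: W (go to 2, an L position)
n=4: L (sole option 3(W) is W)
n=5: W (go to 4, an L position)
n=6: L (sole option 5(W) is W)
n=7: W (go to 6, an L position)
n=8: L (options 7(W), 1(W) are all W)
n=9: W (go to 8, an L position)
n=10: L (options 9(W), 3(W) are all W)
n=11: W (go to 10, an L position)
n=12: L (options 11(W), 5(W) are all W)
n=13: W (go to 12, an L position)
n=14: L (options 13(W), 7(W) are all W)
n=15: W (go to 14, an L position)
n=16: L (options 15(W), 9(W) are all W)
n=17: W (go to 16, an L position)
n=18: L (options 17(W), 11(W) are all W)
n=19: W (go to 18, an L position)
n=20: L (options 19(W), 13(W) are all W)
n=21: W (go to 20, an L position)
n=22: L (options 21(W), 15(W) are all W)
n=23: W (go to 22, an L position)
n=24: L (options 23(W), 17(W) are all W)
n=25: W (go to 24, an L position)
n=26: L (options 25(W), 19(W) are all W)
n=27: W (go to 26, an L position)
n=28: L (options 27(W), 21(W) are all W)
n=29: W (go to 28, an L position)
n=30: L (options 29(W), 23(W) are all W)
n=31: W (go to 30, an L position)
n=32: L (options 31(W), 25(W) are all W)
n=33: W (go to 32, an L position)
n=34: L (options 33(W), 27(W) are all W)
n=35: W (go to 34, an L position)
n=36: L (options 35(W), 29(W) are all W)
n=37: W (go to 36, an L position)
n=38: L (options 37(W), 31(W) are all W)
The losing starting values of n are exactly the entries labelled L in this table (20 of them).

0, 2, 4, 6, 8, 10, 12, 14, 16, 18, 20, 22, 24, 26, 28, 30, 32, 34, 36, 38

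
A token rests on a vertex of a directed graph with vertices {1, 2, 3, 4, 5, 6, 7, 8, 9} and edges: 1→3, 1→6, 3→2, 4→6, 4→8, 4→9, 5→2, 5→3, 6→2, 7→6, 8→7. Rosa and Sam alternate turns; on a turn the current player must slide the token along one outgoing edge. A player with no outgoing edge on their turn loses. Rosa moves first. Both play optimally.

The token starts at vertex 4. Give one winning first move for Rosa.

Move to 9.

Use the standard recursion: the mover loses at a terminal position; elsewhere, the mover wins exactly when some move hands the opponent an L position.
Every edge goes from a vertex to one that appears earlier in the order 9, 2, 6, 7, 3, 8, 4, 1, 5, so processing vertices in that order labels each vertex after all of its successors.
9: no outgoing edge → L
2: no outgoing edge → L
6: →2(L), so W
7: →6(W) only, which is W, so L
3: →2(L), so W
8: →7(L), so W
4: →9(L), so W
1: →3(W), 6(W) — all W, so L
5: →2(L), so W
From 4, the L positions reachable in one move are: 9.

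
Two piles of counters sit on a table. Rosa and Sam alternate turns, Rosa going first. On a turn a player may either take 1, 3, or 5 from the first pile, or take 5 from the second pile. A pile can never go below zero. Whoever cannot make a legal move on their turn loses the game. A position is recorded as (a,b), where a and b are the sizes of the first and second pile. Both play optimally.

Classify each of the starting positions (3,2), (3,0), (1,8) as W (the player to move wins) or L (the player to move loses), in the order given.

Classify positions by backward induction: terminal positions (no move available) are L. From any other position, the mover wins iff some move reaches an L.
No move ever increases a pile, so every position that can arise here has a ≤ 3 and b ≤ 8; it is enough to label the cells with 0 ≤ a ≤ 3 and 0 ≤ b ≤ 8.
Every move lowers a or b (never raises either), so fill the grid row by row in increasing a, and left to right within a row: each cell's successors are then already labelled.
      b=0  b=1  b=2  b=3  b=4  b=5  b=6  b=7  b=8
a=0:    L    L    L    L    L    W    W    W    W
a=1:    W    W    W    W    W    L    L    L    L
a=2:    L    L    L    L    L    W    W    W    W
a=3:    W    W    W    W    W    L    L    L    L
Cells with no legal move (terminal, hence L): (0,0), (0,1), (0,2), (0,3), (0,4).
The remaining L cells, each justified by listing all of its moves:
(1,5): L (options (0,5)(W), (1,0)(W) are all W)
(1,6): L (options (0,6)(W), (1,1)(W) are all W)
(1,7): L (options (0,7)(W), (1,2)(W) are all W)
(1,8): L (options (0,8)(W), (1,3)(W) are all W)
(2,0): L (sole option (1,0)(W) is W)
(2,1): L (sole option (1,1)(W) is W)
(2,2): L (sole option (1,2)(W) is W)
(2,3): L (sole option (1,3)(W) is W)
(2,4): L (sole option (1,4)(W) is W)
(3,5): L (options (2,5)(W), (0,5)(W), (3,0)(W) are all W)
(3,6): L (options (2,6)(W), (0,6)(W), (3,1)(W) are all W)
(3,7): L (options (2,7)(W), (0,7)(W), (3,2)(W) are all W)
(3,8): L (options (2,8)(W), (0,8)(W), (3,3)(W) are all W)
Every other cell has at least one move into one of the L cells above, so it is W.
(3,2): the move to (2,2) reaches an L cell, so W
(3,0): the move to (2,0) reaches an L cell, so W
(1,8): one of the L cells justified above, so L

(3,2): W, (3,0): W, (1,8): L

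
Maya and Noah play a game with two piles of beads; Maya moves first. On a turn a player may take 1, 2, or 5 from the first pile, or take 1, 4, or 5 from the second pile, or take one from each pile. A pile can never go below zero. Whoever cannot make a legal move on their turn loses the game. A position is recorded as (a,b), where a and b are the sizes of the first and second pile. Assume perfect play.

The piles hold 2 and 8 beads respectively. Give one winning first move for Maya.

Label each position W (a win for the player to move) or L (a loss). A position with no legal move is L; any other position is W exactly when some move reaches an L, and L when every move reaches a W.
No move ever increases a pile, so every position that can arise here has a ≤ 2 and b ≤ 8; it is enough to label the cells with 0 ≤ a ≤ 2 and 0 ≤ b ≤ 8.
Every move lowers a or b (never raises either), so fill the grid row by row in increasing a, and left to right within a row: each cell's successors are then already labelled.
      b=0  b=1  b=2  b=3  b=4  b=5  b=6  b=7  b=8
a=0:    L    W    L    W    W    W    W    W    L
a=1:    W    W    W    W    L    W    L    W    W
a=2:    W    L    W    L    W    W    W    W    W
Cells with no legal move (terminal, hence L): (0,0).
The remaining L cells, each justified by listing all of its moves:
(0,2): L (sole option (0,1)(W) is W)
(0,8): L (options (0,7)(W), (0,4)(W), (0,3)(W) are all W)
(1,4): L (options (0,4)(W), (1,3)(W), (1,0)(W), (0,3)(W) are all W)
(1,6): L (options (0,6)(W), (1,5)(W), (1,2)(W), (1,1)(W), (0,5)(W) are all W)
(2,1): L (options (1,1)(W), (0,1)(W), (2,0)(W), (1,0)(W) are all W)
(2,3): L (options (1,3)(W), (0,3)(W), (2,2)(W), (1,2)(W) are all W)
Every other cell has at least one move into one of the L cells above, so it is W.
From (2,8), the L positions reachable in one move are: (0,8), (2,3). Any move reaching one of these is winning.

Move to (0,8).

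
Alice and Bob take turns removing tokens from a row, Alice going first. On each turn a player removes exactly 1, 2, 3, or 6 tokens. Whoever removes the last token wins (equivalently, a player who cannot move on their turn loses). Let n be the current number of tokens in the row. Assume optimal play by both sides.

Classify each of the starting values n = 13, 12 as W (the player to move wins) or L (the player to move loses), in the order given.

13: W, 12: L

Positions with no move are L. A position that does have a move is losing for the player to move precisely when every available move leads to a winning position for the opponent. Fill in the labels:
n=0: no move → L
n=1: W (go to 0, an L position)
n=2: W (go to 0, an L position)
n=3: W (go to 0, an L position)
n=4: L (options 3(W), 2(W), 1(W) are all W)
n=5: W (go to 4, an L position)
n=6: W (go to 4, an L position)
n=7: W (go to 4, an L position)
n=8: L (options 7(W), 6(W), 5(W), 2(W) are all W)
n=9: W (go to 8, an L position)
n=10: W (go to 8, an L position)
n=11: W (go to 8, an L position)
n=12: L (options 11(W), 10(W), 9(W), 6(W) are all W)
n=13: W (go to 12, an L position)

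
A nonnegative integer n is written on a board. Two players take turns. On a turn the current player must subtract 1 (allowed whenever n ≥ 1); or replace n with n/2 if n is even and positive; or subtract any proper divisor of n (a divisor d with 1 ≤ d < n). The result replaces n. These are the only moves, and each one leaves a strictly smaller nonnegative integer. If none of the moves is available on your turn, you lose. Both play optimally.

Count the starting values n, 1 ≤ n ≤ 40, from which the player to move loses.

Use the standard recursion: the mover loses at a terminal position; elsewhere, the mover wins exactly when some move hands the opponent an L position.
n=0: no move → L
n=1: can move to 0, which is L ⇒ W
n=2: the only move is to 1(W), a W ⇒ L
n=3: can move to 2, which is L ⇒ W
n=4: can move to 2, which is L ⇒ W
n=5: the only move is to 4(W), a W ⇒ L
n=6: can move to 5, which is L ⇒ W
n=7: the only move is to 6(W), a W ⇒ L
n=8: can move to 7, which is L ⇒ W
n=9: moves to 6(W), 8(W); every one is W ⇒ L
n=10: can move to 5, which is L ⇒ W
n=11: the only move is to 10(W), a W ⇒ L
n=12: can move to 9, which is L ⇒ W
n=13: the only move is to 12(W), a W ⇒ L
n=14: can move to 7, which is L ⇒ W
n=15: moves to 10(W), 12(W), 14(W); every one is W ⇒ L
n=16: can move to 15, which is L ⇒ W
n=17: the only move is to 16(W), a W ⇒ L
n=18: can move to 9, which is L ⇒ W
n=19: the only move is to 18(W), a W ⇒ L
n=20: can move to 15, which is L ⇒ W
n=21: moves to 14(W), 18(W), 20(W); every one is W ⇒ L
n=22: can move to 11, which is L ⇒ W
n=23: the only move is to 22(W), a W ⇒ L
n=24: can move to 21, which is L ⇒ W
n=25: moves to 20(W), 24(W); every one is W ⇒ L
n=26: can move to 13, which is L ⇒ W
n=27: moves to 18(W), 24(W), 26(W); every one is W ⇒ L
n=28: can move to 21, which is L ⇒ W
n=29: the only move is to 28(W), a W ⇒ L
n=30: can move to 15, which is L ⇒ W
n=31: the only move is to 30(W), a W ⇒ L
n=32: can move to 31, which is L ⇒ W
n=33: moves to 22(W), 30(W), 32(W); every one is W ⇒ L
n=34: can move to 17, which is L ⇒ W
n=35: moves to 28(W), 30(W), 34(W); every one is W ⇒ L
n=36: can move to 27, which is L ⇒ W
n=37: the only move is to 36(W), a W ⇒ L
n=38: can move to 19, which is L ⇒ W
n=39: moves to 26(W), 36(W), 38(W); every one is W ⇒ L
n=40: can move to 35, which is L ⇒ W
L entries with 1 ≤ n ≤ 40 (n=0 is outside the asked range and is not counted): n = 2, 5, 7, 9, 11, 13, 15, 17, 19, 21, 23, 25, 27, 29, 31, 33, 35, 37, 39; that makes 19.

19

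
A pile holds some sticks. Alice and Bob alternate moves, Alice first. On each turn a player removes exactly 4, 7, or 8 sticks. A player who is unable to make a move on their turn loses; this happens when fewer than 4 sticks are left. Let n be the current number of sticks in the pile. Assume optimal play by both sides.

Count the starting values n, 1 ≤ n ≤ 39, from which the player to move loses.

Build the W/L table. Terminal = L. A non-terminal position is W if it has a move to some L; otherwise it is L.
n=0: no move → L
n=1: no move → L
n=2: no move → L
n=3: no move → L
n=4: W (go to 0, an L position)
n=5: W (go to 1, an L position)
n=6: W (go to 2, an L position)
n=7: W (go to 3, an L position)
n=8: W (go to 1, an L position)
n=9: W (go to 2, an L position)
n=10: W (go to 3, an L position)
n=11: W (go to 3, an L position)
n=12: L (options 8(W), 5(W), 4(W) are all W)
n=13: L (options 9(W), 6(W), 5(W) are all W)
n=14: L (options 10(W), 7(W), 6(W) are all W)
n=15: L (options 11(W), 8(W), 7(W) are all W)
n=16: W (go to 12, an L position)
n=17: W (go to 13, an L position)
n=18: W (go to 14, an L position)
n=19: W (go to 15, an L position)
n=20: W (go to 13, an L position)
n=21: W (go to 14, an L position)
n=22: W (go to 15, an L position)
n=23: W (go to 15, an L position)
n=24: L (options 20(W), 17(W), 16(W) are all W)
n=25: L (options 21(W), 18(W), 17(W) are all W)
n=26: L (options 22(W), 19(W), 18(W) are all W)
n=27: L (options 23(W), 20(W), 19(W) are all W)
n=28: W (go to 24, an L position)
n=29: W (go to 25, an L position)
n=30: W (go to 26, an L position)
n=31: W (go to 27, an L position)
n=32: W (go to 25, an L position)
n=33: W (go to 26, an L position)
n=34: W (go to 27, an L position)
n=35: W (go to 27, an L position)
n=36: L (options 32(W), 29(W), 28(W) are all W)
n=37: L (options 33(W), 30(W), 29(W) are all W)
n=38: L (options 34(W), 31(W), 30(W) are all W)
n=39: L (options 35(W), 32(W), 31(W) are all W)
L entries with 1 ≤ n ≤ 39 (n=0 is outside the asked range and is not counted): n = 1, 2, 3, 12, 13, 14, 15, 24, 25, 26, 27, 36, 37, 38, 39; that makes 15.

15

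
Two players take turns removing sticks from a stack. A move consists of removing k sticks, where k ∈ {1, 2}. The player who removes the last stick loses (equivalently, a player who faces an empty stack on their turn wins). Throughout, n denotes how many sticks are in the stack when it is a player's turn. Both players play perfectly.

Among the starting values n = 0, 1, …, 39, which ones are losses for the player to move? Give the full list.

Label each position W (a win for the player to move) or L (a loss). A position with no legal move is W; any other position is W exactly when some move reaches an L, and L when every move reaches a W.
n=0: no move; the opponent has just taken the last stick and therefore loses → W
n=1: the only move is to 0(W), a W ⇒ L
n=2: can move to 1, which is L ⇒ W
n=3: can move to 1, which is L ⇒ W
n=4: moves to 3(W), 2(W); every one is W ⇒ L
n=5: can move to 4, which is L ⇒ W
n=6: can move to 4, which is L ⇒ W
n=7: moves to 6(W), 5(W); every one is W ⇒ L
n=8: can move to 7, which is L ⇒ W
n=9: can move to 7, which is L ⇒ W
n=10: moves to 9(W), 8(W); every one is W ⇒ L
n=11: can move to 10, which is L ⇒ W
n=12: can move to 10, which is L ⇒ W
n=13: moves to 12(W), 11(W); every one is W ⇒ L
n=14: can move to 13, which is L ⇒ W
n=15: can move to 13, which is L ⇒ W
n=16: moves to 15(W), 14(W); every one is W ⇒ L
n=17: can move to 16, which is L ⇒ W
n=18: can move to 16, which is L ⇒ W
n=19: moves to 18(W), 17(W); every one is W ⇒ L
n=20: can move to 19, which is L ⇒ W
n=21: can move to 19, which is L ⇒ W
n=22: moves to 21(W), 20(W); every one is W ⇒ L
n=23: can move to 22, which is L ⇒ W
n=24: can move to 22, which is L ⇒ W
n=25: moves to 24(W), 23(W); every one is W ⇒ L
n=26: can move to 25, which is L ⇒ W
n=27: can move to 25, which is L ⇒ W
n=28: moves to 27(W), 26(W); every one is W ⇒ L
n=29: can move to 28, which is L ⇒ W
n=30: can move to 28, which is L ⇒ W
n=31: moves to 30(W), 29(W); every one is W ⇒ L
n=32: can move to 31, which is L ⇒ W
n=33: can move to 31, which is L ⇒ W
n=34: moves to 33(W), 32(W); every one is W ⇒ L
n=35: can move to 34, which is L ⇒ W
n=36: can move to 34, which is L ⇒ W
n=37: moves to 36(W), 35(W); every one is W ⇒ L
n=38: can move to 37, which is L ⇒ W
n=39: can move to 37, which is L ⇒ W
The losing starting values of n are exactly the entries labelled L in this table (13 of them).

1, 4, 7, 10, 13, 16, 19, 22, 25, 28, 31, 34, 37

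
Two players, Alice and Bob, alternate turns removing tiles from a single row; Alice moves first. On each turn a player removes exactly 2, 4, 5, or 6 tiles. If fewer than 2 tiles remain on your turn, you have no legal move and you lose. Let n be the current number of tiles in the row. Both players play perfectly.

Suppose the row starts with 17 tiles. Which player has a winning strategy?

Label each position W (a win for the player to move) or L (a loss). A position with no legal move is L; any other position is W exactly when some move reaches an L, and L when every move reaches a W.
n=0: no move → L
n=1: no move → L
n=2: can move to 0, which is L ⇒ W
n=3: can move to 1, which is L ⇒ W
n=4: can move to 0, which is L ⇒ W
n=5: can move to 1, which is L ⇒ W
n=6: can move to 1, which is L ⇒ W
n=7: can move to 1, which is L ⇒ W
n=8: moves to 6(W), 4(W), 3(W), 2(W); every one is W ⇒ L
n=9: moves to 7(W), 5(W), 4(W), 3(W); every one is W ⇒ L
n=10: can move to 8, which is L ⇒ W
n=11: can move to 9, which is L ⇒ W
n=12: can move to 8, which is L ⇒ W
n=13: can move to 9, which is L ⇒ W
n=14: can move to 9, which is L ⇒ W
n=15: can move to 9, which is L ⇒ W
n=16: moves to 14(W), 12(W), 11(W), 10(W); every one is W ⇒ L
n=17: moves to 15(W), 13(W), 12(W), 11(W); every one is W ⇒ L
Every move from 17 reaches a W position, so the mover loses.

Bob wins.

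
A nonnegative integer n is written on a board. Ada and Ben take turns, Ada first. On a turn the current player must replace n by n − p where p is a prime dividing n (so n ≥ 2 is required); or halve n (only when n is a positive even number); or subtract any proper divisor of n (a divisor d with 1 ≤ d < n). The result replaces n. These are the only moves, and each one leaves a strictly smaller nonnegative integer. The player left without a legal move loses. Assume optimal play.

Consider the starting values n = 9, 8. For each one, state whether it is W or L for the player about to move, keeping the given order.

Work bottom-up. With no move the player to move loses. Otherwise the position is W if at least one move leads to an L position for the opponent, and L if every move leads to a W.
n=0: no move → L
n=1: no move → L
n=2: can move to 0, which is L ⇒ W
n=3: can move to 0, which is L ⇒ W
n=4: moves to 2(W), 3(W); every one is W ⇒ L
n=5: can move to 0, which is L ⇒ W
n=6: can move to 4, which is L ⇒ W
n=7: can move to 0, which is L ⇒ W
n=8: can move to 4, which is L ⇒ W
n=9: moves to 6(W), 8(W); every one is W ⇒ L

9: L, 8: W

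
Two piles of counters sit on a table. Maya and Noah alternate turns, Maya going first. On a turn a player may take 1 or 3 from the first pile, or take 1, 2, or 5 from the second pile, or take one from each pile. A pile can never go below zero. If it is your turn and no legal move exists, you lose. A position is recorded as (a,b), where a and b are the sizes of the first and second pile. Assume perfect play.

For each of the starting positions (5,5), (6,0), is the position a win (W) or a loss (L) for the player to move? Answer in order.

Use the standard recursion: the mover loses at a terminal position; elsewhere, the mover wins exactly when some move hands the opponent an L position.
No move ever increases a pile, so every position that can arise here has a ≤ 6 and b ≤ 5; it is enough to label the cells with 0 ≤ a ≤ 6 and 0 ≤ b ≤ 5.
Every move lowers a or b (never raises either), so fill the grid row by row in increasing a, and left to right within a row: each cell's successors are then already labelled.
      b=0  b=1  b=2  b=3  b=4  b=5
a=0:    L    W    W    L    W    W
a=1:    W    W    L    W    W    L
a=2:    L    W    W    W    L    W
a=3:    W    W    L    W    W    W
a=4:    L    W    W    W    L    W
a=5:    W    W    L    W    W    W
a=6:    L    W    W    W    L    W
Cells with no legal move (terminal, hence L): (0,0).
The remaining L cells, each justified by listing all of its moves:
(0,3): L (options (0,2)(W), (0,1)(W) are all W)
(1,2): L (options (0,2)(W), (1,1)(W), (1,0)(W), (0,1)(W) are all W)
(1,5): L (options (0,5)(W), (1,4)(W), (1,3)(W), (1,0)(W), (0,4)(W) are all W)
(2,0): L (sole option (1,0)(W) is W)
(2,4): L (options (1,4)(W), (2,3)(W), (2,2)(W), (1,3)(W) are all W)
(3,2): L (options (2,2)(W), (0,2)(W), (3,1)(W), (3,0)(W), (2,1)(W) are all W)
(4,0): L (options (3,0)(W), (1,0)(W) are all W)
(4,4): L (options (3,4)(W), (1,4)(W), (4,3)(W), (4,2)(W), (3,3)(W) are all W)
(5,2): L (options (4,2)(W), (2,2)(W), (5,1)(W), (5,0)(W), (4,1)(W) are all W)
(6,0): L (options (5,0)(W), (3,0)(W) are all W)
(6,4): L (options (5,4)(W), (3,4)(W), (6,3)(W), (6,2)(W), (5,3)(W) are all W)
Every other cell has at least one move into one of the L cells above, so it is W.
(5,5): the move to (4,4) reaches an L cell, so W
(6,0): one of the L cells justified above, so L

(5,5): W, (6,0): L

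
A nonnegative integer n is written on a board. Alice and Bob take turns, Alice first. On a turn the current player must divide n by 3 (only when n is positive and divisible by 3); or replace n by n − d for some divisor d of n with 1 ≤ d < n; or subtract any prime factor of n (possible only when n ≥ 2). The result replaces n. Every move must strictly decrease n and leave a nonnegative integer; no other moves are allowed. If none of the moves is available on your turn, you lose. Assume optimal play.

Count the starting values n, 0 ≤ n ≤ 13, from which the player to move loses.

4

Work bottom-up. With no move the player to move loses. Otherwise the position is W if at least one move leads to an L position for the opponent, and L if every move leads to a W.
n=0: no move → L
n=1: no move → L
n=2: W (go to 0, an L position)
n=3: W (go to 0, an L position)
n=4: L (options 2(W), 3(W) are all W)
n=5: W (go to 0, an L position)
n=6: W (go to 4, an L position)
n=7: W (go to 0, an L position)
n=8: W (go to 4, an L position)
n=9: L (options 3(W), 6(W), 8(W) are all W)
n=10: W (go to 9, an L position)
n=11: W (go to 0, an L position)
n=12: W (go to 4, an L position)
n=13: W (go to 0, an L position)
L entries with 0 ≤ n ≤ 13: n = 0, 1, 4, 9; that makes 4.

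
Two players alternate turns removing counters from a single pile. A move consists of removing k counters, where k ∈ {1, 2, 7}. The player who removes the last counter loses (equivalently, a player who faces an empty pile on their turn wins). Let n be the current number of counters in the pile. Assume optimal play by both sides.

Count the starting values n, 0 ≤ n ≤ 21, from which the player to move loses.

Classify positions by backward induction: terminal positions (no move available) are W. From any other position, the mover wins iff some move reaches an L.
n=0: no move; the opponent has just taken the last counter and therefore loses → W
n=1: the only move is to 0(W), a W ⇒ L
n=2: can move to 1, which is L ⇒ W
n=3: can move to 1, which is L ⇒ W
n=4: moves to 3(W), 2(W); every one is W ⇒ L
n=5: can move to 4, which is L ⇒ W
n=6: can move to 4, which is L ⇒ W
n=7: moves to 6(W), 5(W), 0(W); every one is W ⇒ L
n=8: can move to 7, which is L ⇒ W
n=9: can move to 7, which is L ⇒ W
n=10: moves to 9(W), 8(W), 3(W); every one is W ⇒ L
n=11: can move to 10, which is L ⇒ W
n=12: can move to 10, which is L ⇒ W
n=13: moves to 12(W), 11(W), 6(W); every one is W ⇒ L
n=14: can move to 13, which is L ⇒ W
n=15: can move to 13, which is L ⇒ W
n=16: moves to 15(W), 14(W), 9(W); every one is W ⇒ L
n=17: can move to 16, which is L ⇒ W
n=18: can move to 16, which is L ⇒ W
n=19: moves to 18(W), 17(W), 12(W); every one is W ⇒ L
n=20: can move to 19, which is L ⇒ W
n=21: can move to 19, which is L ⇒ W
L entries with 0 ≤ n ≤ 21: n = 1, 4, 7, 10, 13, 16, 19; that makes 7.

7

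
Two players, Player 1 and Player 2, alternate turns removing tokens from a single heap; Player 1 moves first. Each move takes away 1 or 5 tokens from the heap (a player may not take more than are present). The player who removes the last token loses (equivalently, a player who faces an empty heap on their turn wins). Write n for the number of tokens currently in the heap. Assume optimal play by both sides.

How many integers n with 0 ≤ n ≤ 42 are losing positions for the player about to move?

Build the W/L table. Terminal = W. A non-terminal position is W if it has a move to some L; otherwise it is L.
n=0: no move; the opponent has just taken the last token and therefore loses → W
n=1: →0(W) only, which is W, so L
n=2: →1(L), so W
n=3: →2(W) only, which is W, so L
n=4: →3(L), so W
n=5: →4(W), 0(W) — all W, so L
n=6: →5(L), so W
n=7: →6(W), 2(W) — all W, so L
n=8: →7(L), so W
n=9: →8(W), 4(W) — all W, so L
n=10: →9(L), so W
n=11: →10(W), 6(W) — all W, so L
n=12: →11(L), so W
n=13: →12(W), 8(W) — all W, so L
n=14: →13(L), so W
n=15: →14(W), 10(W) — all W, so L
n=16: →15(L), so W
n=17: →16(W), 12(W) — all W, so L
n=18: →17(L), so W
n=19: →18(W), 14(W) — all W, so L
n=20: →19(L), so W
n=21: →20(W), 16(W) — all W, so L
n=22: →21(L), so W
n=23: →22(W), 18(W) — all W, so L
n=24: →23(L), so W
n=25: →24(W), 20(W) — all W, so L
n=26: →25(L), so W
n=27: →26(W), 22(W) — all W, so L
n=28: →27(L), so W
n=29: →28(W), 24(W) — all W, so L
n=30: →29(L), so W
n=31: →30(W), 26(W) — all W, so L
n=32: →31(L), so W
n=33: →32(W), 28(W) — all W, so L
n=34: →33(L), so W
n=35: →34(W), 30(W) — all W, so L
n=36: →35(L), so W
n=37: →36(W), 32(W) — all W, so L
n=38: →37(L), so W
n=39: →38(W), 34(W) — all W, so L
n=40: →39(L), so W
n=41: →40(W), 36(W) — all W, so L
n=42: →41(L), so W
L entries with 0 ≤ n ≤ 42: n = 1, 3, 5, 7, 9, 11, 13, 15, 17, 19, 21, 23, 25, 27, 29, 31, 33, 35, 37, 39, 41; that makes 21.

21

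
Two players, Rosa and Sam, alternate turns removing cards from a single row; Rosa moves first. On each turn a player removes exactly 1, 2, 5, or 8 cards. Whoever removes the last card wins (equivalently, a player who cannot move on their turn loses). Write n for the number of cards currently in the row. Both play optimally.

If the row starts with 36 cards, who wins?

Sam wins.

Build the W/L table. Terminal = L. A non-terminal position is W if it has a move to some L; otherwise it is L.
n=0: no move → L
n=1: reaches L-position 0 → W
n=2: reaches L-position 0 → W
n=3: only reaches 2(W), 1(W), all W → L
n=4: reaches L-position 3 → W
n=5: reaches L-position 3 → W
n=6: only reaches 5(W), 4(W), 1(W), all W → L
n=7: reaches L-position 6 → W
n=8: reaches L-position 6 → W
n=9: only reaches 8(W), 7(W), 4(W), 1(W), all W → L
n=10: reaches L-position 9 → W
n=11: reaches L-position 9 → W
n=12: only reaches 11(W), 10(W), 7(W), 4(W), all W → L
n=13: reaches L-position 12 → W
n=14: reaches L-position 12 → W
n=15: only reaches 14(W), 13(W), 10(W), 7(W), all W → L
n=16: reaches L-position 15 → W
n=17: reaches L-position 15 → W
n=18: only reaches 17(W), 16(W), 13(W), 10(W), all W → L
n=19: reaches L-position 18 → W
n=20: reaches L-position 18 → W
n=21: only reaches 20(W), 19(W), 16(W), 13(W), all W → L
n=22: reaches L-position 21 → W
n=23: reaches L-position 21 → W
n=24: only reaches 23(W), 22(W), 19(W), 16(W), all W → L
n=25: reaches L-position 24 → W
n=26: reaches L-position 24 → W
n=27: only reaches 26(W), 25(W), 22(W), 19(W), all W → L
n=28: reaches L-position 27 → W
n=29: reaches L-position 27 → W
n=30: only reaches 29(W), 28(W), 25(W), 22(W), all W → L
n=31: reaches L-position 30 → W
n=32: reaches L-position 30 → W
n=33: only reaches 32(W), 31(W), 28(W), 25(W), all W → L
n=34: reaches L-position 33 → W
n=35: reaches L-position 33 → W
n=36: only reaches 35(W), 34(W), 31(W), 28(W), all W → L
The starting position 36 is L: whatever Rosa does, the opponent receives a W position.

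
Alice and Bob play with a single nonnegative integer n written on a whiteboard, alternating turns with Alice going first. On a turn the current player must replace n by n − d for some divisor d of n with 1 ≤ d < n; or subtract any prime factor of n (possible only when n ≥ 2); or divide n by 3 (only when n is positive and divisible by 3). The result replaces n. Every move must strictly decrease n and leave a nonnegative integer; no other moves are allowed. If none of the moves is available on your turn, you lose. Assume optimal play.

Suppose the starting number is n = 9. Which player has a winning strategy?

Use the standard recursion: the mover loses at a terminal position; elsewhere, the mover wins exactly when some move hands the opponent an L position.
n=0: no move → L
n=1: no move → L
n=2: can move to 0, which is L ⇒ W
n=3: can move to 0, which is L ⇒ W
n=4: moves to 2(W), 3(W); every one is W ⇒ L
n=5: can move to 0, which is L ⇒ W
n=6: can move to 4, which is L ⇒ W
n=7: can move to 0, which is L ⇒ W
n=8: can move to 4, which is L ⇒ W
n=9: moves to 3(W), 6(W), 8(W); every one is W ⇒ L
The starting position 9 is L: whatever Alice does, the opponent receives a W position.

Bob wins.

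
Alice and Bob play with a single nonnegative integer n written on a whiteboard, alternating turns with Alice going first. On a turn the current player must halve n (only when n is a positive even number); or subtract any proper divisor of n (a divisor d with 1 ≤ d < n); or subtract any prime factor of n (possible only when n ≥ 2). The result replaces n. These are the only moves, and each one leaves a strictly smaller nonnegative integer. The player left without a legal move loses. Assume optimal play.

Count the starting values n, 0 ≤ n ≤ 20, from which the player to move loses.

6

Label each position W (a win for the player to move) or L (a loss). A position with no legal move is L; any other position is W exactly when some move reaches an L, and L when every move reaches a W.
n=0: no move → L
n=1: no move → L
n=2: W (go to 0, an L position)
n=3: W (go to 0, an L position)
n=4: L (options 2(W), 3(W) are all W)
n=5: W (go to 0, an L position)
n=6: W (go to 4, an L position)
n=7: W (go to 0, an L position)
n=8: W (go to 4, an L position)
n=9: L (options 6(W), 8(W) are all W)
n=10: W (go to 9, an L position)
n=11: W (go to 0, an L position)
n=12: W (go to 9, an L position)
n=13: W (go to 0, an L position)
n=14: L (options 7(W), 12(W), 13(W) are all W)
n=15: W (go to 14, an L position)
n=16: W (go to 14, an L position)
n=17: W (go to 0, an L position)
n=18: W (go to 9, an L position)
n=19: W (go to 0, an L position)
n=20: L (options 10(W), 15(W), 16(W), 18(W), 19(W) are all W)
L entries with 0 ≤ n ≤ 20: n = 0, 1, 4, 9, 14, 20; that makes 6.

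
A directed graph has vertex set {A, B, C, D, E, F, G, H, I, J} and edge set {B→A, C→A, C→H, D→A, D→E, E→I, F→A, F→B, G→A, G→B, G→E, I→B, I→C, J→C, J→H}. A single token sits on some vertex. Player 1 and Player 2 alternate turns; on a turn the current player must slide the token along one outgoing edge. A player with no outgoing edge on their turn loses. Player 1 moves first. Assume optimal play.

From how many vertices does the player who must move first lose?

3

Label each position W (a win for the player to move) or L (a loss). A position with no legal move is L; any other position is W exactly when some move reaches an L, and L when every move reaches a W.
Every edge goes from a vertex to one that appears earlier in the order A, H, C, J, B, I, F, E, D, G, so processing vertices in that order labels each vertex after all of its successors.
A: no outgoing edge → L
H: no outgoing edge → L
C: W (go to H, an L position)
J: W (go to H, an L position)
B: W (go to A, an L position)
I: L (options B(W), C(W) are all W)
F: W (go to A, an L position)
E: W (go to I, an L position)
D: W (go to A, an L position)
G: W (go to A, an L position)
The L vertices are A, H, I; that is 3 in all.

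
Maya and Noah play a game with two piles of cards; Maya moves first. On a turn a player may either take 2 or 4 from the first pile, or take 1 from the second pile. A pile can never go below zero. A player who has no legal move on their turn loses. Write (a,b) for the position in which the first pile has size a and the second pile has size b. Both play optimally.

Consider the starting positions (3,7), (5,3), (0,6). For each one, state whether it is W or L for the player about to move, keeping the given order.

Use the standard recursion: the mover loses at a terminal position; elsewhere, the mover wins exactly when some move hands the opponent an L position.
No move ever increases a pile, so every position that can arise here has a ≤ 5 and b ≤ 7; it is enough to label the cells with 0 ≤ a ≤ 5 and 0 ≤ b ≤ 7.
Every move lowers a or b (never raises either), so fill the grid row by row in increasing a, and left to right within a row: each cell's successors are then already labelled.
      b=0  b=1  b=2  b=3  b=4  b=5  b=6  b=7
a=0:    L    W    L    W    L    W    L    W
a=1:    L    W    L    W    L    W    L    W
a=2:    W    L    W    L    W    L    W    L
a=3:    W    L    W    L    W    L    W    L
a=4:    W    W    W    W    W    W    W    W
a=5:    W    W    W    W    W    W    W    W
Cells with no legal move (terminal, hence L): (0,0), (1,0).
The remaining L cells, each justified by listing all of its moves:
(0,2): L (sole option (0,1)(W) is W)
(0,4): L (sole option (0,3)(W) is W)
(0,6): L (sole option (0,5)(W) is W)
(1,2): L (sole option (1,1)(W) is W)
(1,4): L (sole option (1,3)(W) is W)
(1,6): L (sole option (1,5)(W) is W)
(2,1): L (options (0,1)(W), (2,0)(W) are all W)
(2,3): L (options (0,3)(W), (2,2)(W) are all W)
(2,5): L (options (0,5)(W), (2,4)(W) are all W)
(2,7): L (options (0,7)(W), (2,6)(W) are all W)
(3,1): L (options (1,1)(W), (3,0)(W) are all W)
(3,3): L (options (1,3)(W), (3,2)(W) are all W)
(3,5): L (options (1,5)(W), (3,4)(W) are all W)
(3,7): L (options (1,7)(W), (3,6)(W) are all W)
Every other cell has at least one move into one of the L cells above, so it is W.
(3,7): one of the L cells justified above, so L
(5,3): the move to (3,3) reaches an L cell, so W
(0,6): one of the L cells justified above, so L

(3,7): L, (5,3): W, (0,6): L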